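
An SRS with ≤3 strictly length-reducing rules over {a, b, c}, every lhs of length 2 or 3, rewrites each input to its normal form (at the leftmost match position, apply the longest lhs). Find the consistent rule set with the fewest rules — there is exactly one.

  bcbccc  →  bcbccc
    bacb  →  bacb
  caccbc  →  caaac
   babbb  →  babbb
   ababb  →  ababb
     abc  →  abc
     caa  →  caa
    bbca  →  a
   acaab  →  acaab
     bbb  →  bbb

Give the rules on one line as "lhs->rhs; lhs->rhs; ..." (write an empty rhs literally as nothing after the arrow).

bbc->; ccb->aa

  | bcbccc
  | bacb
  | caccbc => caaac
  | babbb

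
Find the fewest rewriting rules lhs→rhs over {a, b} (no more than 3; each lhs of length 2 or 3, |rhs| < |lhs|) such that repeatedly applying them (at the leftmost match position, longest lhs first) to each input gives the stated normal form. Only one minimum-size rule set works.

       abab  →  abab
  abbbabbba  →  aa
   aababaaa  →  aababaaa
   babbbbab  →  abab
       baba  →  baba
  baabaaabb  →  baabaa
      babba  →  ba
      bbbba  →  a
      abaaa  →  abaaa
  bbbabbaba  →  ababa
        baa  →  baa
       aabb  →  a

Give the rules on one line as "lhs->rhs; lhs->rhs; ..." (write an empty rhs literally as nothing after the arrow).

  | abab
  | abbbabbba => babbba => bba => aa
  | aababaaa
  | babbbbab => bbbab => abab

abb->; bb->a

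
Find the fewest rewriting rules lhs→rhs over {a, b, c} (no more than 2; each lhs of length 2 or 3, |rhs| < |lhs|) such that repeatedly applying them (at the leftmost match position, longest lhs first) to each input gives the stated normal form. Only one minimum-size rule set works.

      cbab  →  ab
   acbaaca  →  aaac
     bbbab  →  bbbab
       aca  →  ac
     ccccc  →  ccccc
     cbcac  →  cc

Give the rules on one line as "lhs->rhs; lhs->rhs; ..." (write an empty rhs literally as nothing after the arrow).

ca->c; cb->

  | cbab => ab
  | acbaaca => aaaca => aaac
  | bbbab
  | aca => ac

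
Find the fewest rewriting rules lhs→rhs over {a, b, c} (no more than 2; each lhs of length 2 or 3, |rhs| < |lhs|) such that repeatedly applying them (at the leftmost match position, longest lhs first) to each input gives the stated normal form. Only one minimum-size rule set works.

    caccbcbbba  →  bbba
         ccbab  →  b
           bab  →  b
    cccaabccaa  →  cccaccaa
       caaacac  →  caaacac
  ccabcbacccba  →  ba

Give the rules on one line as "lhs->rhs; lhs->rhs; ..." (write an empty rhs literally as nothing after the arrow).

  | caccbcbbba => cacbcbbba => cabcbbba => ccbbba => cbbba => bbba
  | ccbab => cbab => bab => b
  | bab => b
  | cccaabccaa => cccaccaa

ab->; cb->b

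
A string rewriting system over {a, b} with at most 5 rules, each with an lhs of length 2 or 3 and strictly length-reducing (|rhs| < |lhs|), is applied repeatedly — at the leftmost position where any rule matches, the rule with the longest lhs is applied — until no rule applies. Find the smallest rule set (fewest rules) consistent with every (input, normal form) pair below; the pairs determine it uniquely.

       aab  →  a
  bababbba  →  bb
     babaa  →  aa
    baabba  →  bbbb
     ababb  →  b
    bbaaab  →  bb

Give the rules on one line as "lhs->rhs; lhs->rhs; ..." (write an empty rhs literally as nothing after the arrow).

ab->; ba->b; baa->bb; bab->

  | aab => a
  | bababbba => abbba => bba => bb
  | babaa => aa
  | baabba => bbbba => bbbb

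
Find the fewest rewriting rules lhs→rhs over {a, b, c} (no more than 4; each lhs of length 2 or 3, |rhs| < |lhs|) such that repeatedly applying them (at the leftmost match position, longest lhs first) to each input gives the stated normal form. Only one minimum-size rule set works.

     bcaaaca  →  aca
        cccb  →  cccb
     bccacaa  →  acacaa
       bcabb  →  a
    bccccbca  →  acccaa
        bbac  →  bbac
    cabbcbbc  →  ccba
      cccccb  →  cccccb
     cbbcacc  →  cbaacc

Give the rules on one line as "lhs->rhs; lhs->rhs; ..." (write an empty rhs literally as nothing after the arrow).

  | bcaaaca => aaaaca => aca
  | cccb
  | bccacaa => acacaa
  | bcabb => aabb => a

aaa->; abb->; bc->a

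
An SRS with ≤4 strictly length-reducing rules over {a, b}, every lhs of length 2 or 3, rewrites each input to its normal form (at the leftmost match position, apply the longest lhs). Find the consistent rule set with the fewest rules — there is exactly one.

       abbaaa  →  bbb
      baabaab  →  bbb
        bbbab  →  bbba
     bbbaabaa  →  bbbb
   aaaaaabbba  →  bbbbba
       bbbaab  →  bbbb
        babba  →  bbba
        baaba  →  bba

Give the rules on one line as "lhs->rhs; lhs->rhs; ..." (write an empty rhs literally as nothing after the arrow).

aa->; aaa->b; ab->a; abb->bb

  | abbaaa => bbaaa => bbb
  | baabaab => bbaab => bbb
  | bbbab => bbba
  | bbbaabaa => bbbbaa => bbbb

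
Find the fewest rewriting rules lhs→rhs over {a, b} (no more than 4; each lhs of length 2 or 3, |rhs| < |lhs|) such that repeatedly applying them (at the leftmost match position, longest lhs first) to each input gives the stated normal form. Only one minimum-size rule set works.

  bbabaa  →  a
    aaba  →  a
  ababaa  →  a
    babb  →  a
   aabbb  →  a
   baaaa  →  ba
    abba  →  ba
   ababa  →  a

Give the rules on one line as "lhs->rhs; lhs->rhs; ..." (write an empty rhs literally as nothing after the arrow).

  | bbabaa => aabaa => abaa => aa => a
  | aaba => aba => a
  | ababaa => abaa => aa => a
  | babb => bb => a

aa->a; ab->; bb->a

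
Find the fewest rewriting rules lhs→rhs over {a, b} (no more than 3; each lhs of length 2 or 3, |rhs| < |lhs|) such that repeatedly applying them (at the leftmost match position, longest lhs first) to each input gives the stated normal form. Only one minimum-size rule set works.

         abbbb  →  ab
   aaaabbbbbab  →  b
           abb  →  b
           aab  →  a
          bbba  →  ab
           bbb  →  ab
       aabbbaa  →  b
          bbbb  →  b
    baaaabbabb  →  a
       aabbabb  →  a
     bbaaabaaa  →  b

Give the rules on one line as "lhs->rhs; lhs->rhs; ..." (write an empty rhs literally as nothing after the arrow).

  | abbbb => aabb => bbb => ab
  | aaaabbbbbab => baabbbbbab => babbbbbab => bbbbbbab => abbbbab => aabbab => bbbab => abab => abb => aa => b
  | abb => aa => b
  | aab => bb => a

aa->b; ba->b; bb->a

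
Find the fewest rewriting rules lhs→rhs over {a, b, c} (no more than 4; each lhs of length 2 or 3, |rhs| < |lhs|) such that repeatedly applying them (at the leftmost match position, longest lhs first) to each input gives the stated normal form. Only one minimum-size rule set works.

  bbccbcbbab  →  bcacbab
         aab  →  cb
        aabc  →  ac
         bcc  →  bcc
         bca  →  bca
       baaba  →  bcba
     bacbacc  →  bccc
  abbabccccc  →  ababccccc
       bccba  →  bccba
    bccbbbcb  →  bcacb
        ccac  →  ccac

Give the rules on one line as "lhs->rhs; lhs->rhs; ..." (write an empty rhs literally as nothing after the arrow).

aa->c; acc->cc; bb->b; cbc->ac

  | bbccbcbbab => bccbcbbab => bcacbbab => bcacbab
  | aab => cb
  | aabc => cbc => ac
  | bcc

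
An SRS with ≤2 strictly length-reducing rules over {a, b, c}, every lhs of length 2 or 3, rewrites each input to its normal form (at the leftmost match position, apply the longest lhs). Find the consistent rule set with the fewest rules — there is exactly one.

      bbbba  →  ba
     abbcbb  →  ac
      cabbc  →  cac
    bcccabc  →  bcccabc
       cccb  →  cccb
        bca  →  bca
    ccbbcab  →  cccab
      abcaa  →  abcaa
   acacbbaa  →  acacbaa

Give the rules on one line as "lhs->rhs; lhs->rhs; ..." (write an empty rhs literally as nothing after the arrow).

bb->; bba->ba

  | bbbba => bba => ba
  | abbcbb => acbb => ac
  | cabbc => cac
  | bcccabc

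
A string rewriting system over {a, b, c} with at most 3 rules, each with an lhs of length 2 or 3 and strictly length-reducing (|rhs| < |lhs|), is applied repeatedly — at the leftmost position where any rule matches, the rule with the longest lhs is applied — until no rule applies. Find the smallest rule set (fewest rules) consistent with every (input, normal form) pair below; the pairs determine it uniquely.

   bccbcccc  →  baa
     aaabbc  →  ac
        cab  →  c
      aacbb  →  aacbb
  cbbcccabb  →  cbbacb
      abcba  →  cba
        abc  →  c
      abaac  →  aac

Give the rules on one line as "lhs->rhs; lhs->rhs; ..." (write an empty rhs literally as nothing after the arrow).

ab->; cc->a

  | bccbcccc => babcccc => bcccc => bacc => baa
  | aaabbc => aabc => ac
  | cab => c
  | aacbb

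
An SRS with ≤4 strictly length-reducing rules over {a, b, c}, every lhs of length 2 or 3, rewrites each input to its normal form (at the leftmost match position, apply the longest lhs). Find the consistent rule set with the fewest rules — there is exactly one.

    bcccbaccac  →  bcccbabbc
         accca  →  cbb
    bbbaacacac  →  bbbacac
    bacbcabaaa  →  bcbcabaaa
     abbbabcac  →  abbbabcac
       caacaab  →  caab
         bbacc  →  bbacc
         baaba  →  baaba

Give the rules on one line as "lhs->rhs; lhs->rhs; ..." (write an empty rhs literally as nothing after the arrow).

aac->; acb->cb; cca->bb

  | bcccbaccac => bcccbabbc
  | accca => acbb => cbb
  | bbbaacacac => bbbacac
  | bacbcabaaa => bcbcabaaa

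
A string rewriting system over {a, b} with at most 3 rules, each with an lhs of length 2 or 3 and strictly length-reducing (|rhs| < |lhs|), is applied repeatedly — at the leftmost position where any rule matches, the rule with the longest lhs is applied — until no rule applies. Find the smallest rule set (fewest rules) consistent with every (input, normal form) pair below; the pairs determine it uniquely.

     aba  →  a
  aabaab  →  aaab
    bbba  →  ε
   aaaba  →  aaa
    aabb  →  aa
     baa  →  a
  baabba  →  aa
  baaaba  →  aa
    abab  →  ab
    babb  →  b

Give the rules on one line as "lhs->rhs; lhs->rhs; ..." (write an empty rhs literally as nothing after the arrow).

  | aba => a
  | aabaab => aaab
  | bbba => bba => ba => ε
  | aaaba => aaa

abb->a; ba->; bb->b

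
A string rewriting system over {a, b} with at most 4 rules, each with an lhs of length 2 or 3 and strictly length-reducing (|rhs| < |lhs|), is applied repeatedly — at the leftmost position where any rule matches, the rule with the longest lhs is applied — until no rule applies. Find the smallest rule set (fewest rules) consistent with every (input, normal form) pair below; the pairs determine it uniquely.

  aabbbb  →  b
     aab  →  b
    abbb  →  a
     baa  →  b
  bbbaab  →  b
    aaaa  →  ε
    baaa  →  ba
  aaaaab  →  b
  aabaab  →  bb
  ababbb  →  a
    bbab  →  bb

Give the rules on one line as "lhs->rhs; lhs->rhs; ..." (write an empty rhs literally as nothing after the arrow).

aa->; ab->b; bab->b; bbb->a

  | aabbbb => bbbb => ab => b
  | aab => b
  | abbb => bbb => a
  | baa => b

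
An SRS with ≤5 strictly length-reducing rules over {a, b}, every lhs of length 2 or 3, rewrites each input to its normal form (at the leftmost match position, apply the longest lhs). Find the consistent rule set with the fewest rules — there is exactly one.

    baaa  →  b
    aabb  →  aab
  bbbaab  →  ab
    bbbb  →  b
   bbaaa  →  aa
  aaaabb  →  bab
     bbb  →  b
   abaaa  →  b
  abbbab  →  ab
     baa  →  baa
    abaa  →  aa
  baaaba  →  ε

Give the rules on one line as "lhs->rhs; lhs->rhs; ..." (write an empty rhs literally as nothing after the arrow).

aaa->b; aba->a; bb->b; bba->

  | baaa => bb => b
  | aabb => aab
  | bbbaab => bbaab => ab
  | bbbb => bbb => bb => b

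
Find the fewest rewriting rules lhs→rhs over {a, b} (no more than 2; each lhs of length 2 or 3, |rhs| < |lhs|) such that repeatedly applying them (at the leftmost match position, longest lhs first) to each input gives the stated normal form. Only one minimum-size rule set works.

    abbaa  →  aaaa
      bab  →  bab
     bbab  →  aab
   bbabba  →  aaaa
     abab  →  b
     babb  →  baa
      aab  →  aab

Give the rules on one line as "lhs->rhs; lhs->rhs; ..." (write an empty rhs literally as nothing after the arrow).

  | abbaa => aaaa
  | bab
  | bbab => aab
  | bbabba => aabba => aaaa

aba->; bb->a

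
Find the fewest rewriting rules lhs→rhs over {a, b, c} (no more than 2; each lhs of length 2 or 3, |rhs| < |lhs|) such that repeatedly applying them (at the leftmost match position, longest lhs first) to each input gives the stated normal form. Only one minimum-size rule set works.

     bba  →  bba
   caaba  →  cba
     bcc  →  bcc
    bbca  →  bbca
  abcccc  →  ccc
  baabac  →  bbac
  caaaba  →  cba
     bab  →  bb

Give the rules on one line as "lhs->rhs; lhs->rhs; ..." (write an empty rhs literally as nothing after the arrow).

  | bba
  | caaba => caba => cba
  | bcc
  | bbca

ab->b; abc->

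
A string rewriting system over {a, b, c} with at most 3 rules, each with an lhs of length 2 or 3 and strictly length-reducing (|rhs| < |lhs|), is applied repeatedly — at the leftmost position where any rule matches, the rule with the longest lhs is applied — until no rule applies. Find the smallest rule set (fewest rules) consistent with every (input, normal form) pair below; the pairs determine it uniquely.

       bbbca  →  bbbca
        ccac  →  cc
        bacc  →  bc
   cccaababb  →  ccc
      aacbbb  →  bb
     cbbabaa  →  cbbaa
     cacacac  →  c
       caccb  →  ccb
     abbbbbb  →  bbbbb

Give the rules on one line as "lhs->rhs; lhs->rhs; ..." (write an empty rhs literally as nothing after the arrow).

ab->; ac->

  | bbbca
  | ccac => cc
  | bacc => bc
  | cccaababb => cccaabb => cccab => ccc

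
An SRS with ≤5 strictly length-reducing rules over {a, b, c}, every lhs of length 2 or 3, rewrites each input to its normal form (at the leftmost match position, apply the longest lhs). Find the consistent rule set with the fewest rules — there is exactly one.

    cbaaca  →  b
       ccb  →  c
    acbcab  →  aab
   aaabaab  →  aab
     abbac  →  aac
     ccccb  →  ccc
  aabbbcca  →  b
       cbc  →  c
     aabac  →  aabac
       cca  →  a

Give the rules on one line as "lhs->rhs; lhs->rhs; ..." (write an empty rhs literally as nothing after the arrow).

aaa->b; bb->c; ca->a; cb->

  | cbaaca => aaca => aaa => b
  | ccb => c
  | acbcab => acab => aab
  | aaabaab => bbaab => caab => aab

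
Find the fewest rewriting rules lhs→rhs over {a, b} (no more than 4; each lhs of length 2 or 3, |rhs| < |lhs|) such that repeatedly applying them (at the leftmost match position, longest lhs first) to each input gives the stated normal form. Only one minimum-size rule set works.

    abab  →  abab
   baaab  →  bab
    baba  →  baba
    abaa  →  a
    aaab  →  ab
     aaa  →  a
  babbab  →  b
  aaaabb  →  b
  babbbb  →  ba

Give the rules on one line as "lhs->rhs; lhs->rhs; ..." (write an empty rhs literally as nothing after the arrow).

aa->b; aaa->a; bb->

  | abab
  | baaab => bab
  | baba
  | abaa => abb => a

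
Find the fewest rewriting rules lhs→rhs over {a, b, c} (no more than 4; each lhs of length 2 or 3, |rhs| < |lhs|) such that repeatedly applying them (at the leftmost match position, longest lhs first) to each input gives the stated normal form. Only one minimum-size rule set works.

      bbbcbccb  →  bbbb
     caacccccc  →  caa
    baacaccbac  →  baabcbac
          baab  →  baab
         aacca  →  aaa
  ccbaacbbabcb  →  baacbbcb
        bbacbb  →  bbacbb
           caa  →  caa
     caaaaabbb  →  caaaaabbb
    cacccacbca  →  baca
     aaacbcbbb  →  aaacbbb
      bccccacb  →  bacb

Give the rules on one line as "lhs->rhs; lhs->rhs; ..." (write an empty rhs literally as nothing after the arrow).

bab->b; cac->b; cbc->c; cc->

  | bbbcbccb => bbbccb => bbbb
  | caacccccc => caacccc => caacc => caa
  | baacaccbac => baabcbac
  | baab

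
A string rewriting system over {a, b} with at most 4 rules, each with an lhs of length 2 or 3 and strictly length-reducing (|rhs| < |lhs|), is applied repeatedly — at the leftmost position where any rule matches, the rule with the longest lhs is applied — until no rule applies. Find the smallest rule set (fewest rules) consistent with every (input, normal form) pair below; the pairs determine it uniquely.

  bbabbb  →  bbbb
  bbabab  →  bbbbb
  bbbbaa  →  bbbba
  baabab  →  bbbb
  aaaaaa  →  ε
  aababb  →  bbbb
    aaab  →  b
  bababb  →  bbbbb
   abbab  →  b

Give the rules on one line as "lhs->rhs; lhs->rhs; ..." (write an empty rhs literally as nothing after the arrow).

aa->a; aaa->; ab->; aba->bb

  | bbabbb => bbbb
  | bbabab => bbbbb
  | bbbbaa => bbbba
  | baabab => babab => bbbb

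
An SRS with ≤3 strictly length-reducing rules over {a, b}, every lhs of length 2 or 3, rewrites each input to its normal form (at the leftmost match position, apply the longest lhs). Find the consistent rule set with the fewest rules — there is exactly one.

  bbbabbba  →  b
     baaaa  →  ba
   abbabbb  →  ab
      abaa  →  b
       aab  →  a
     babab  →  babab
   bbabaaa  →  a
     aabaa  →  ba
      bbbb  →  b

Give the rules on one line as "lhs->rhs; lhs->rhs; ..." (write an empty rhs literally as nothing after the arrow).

aa->b; bb->a

  | bbbabbba => ababbba => abaaba => abbba => aaba => bba => aa => b
  | baaaa => bbaa => aaa => ba
  | abbabbb => aaabbb => babbb => baab => bbb => ab
  | abaa => abb => aa => b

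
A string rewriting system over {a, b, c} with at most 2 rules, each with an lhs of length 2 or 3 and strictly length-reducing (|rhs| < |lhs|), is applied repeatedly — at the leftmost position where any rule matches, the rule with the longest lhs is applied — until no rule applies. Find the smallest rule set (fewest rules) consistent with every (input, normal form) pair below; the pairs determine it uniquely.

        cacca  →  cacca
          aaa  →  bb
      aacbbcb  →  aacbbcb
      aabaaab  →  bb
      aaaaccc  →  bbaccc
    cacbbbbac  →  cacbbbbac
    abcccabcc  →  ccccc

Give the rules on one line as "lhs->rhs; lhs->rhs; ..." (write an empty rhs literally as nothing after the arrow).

  | cacca
  | aaa => bb
  | aacbbcb
  | aabaaab => aaaab => bbab => bb

aaa->bb; ab->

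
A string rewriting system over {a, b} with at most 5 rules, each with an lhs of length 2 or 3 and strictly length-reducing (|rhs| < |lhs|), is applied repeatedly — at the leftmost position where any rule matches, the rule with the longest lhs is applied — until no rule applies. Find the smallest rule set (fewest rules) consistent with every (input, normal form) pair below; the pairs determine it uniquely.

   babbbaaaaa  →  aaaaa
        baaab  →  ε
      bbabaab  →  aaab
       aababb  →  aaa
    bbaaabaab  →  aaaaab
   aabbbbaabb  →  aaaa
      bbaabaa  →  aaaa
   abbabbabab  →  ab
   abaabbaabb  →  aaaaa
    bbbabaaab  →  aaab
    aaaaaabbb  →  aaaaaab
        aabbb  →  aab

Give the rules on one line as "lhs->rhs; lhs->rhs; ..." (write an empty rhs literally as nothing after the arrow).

aba->aa; abb->ba; ba->b; bb->

  | babbbaaaaa => bbbbaaaaa => bbaaaaa => aaaaa
  | baaab => baab => bab => bb => ε
  | bbabaab => abaab => aaab
  | aababb => aaabb => aaba => aaa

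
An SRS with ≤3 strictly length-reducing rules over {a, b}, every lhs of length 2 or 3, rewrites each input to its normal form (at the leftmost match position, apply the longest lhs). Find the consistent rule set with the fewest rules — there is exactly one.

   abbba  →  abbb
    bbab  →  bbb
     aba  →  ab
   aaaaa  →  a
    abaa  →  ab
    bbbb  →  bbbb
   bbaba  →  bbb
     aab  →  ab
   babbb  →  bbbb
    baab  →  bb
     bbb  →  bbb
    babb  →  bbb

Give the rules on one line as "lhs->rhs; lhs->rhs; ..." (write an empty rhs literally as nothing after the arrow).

  | abbba => abbb
  | bbab => bbb
  | aba => ab
  | aaaaa => aaaa => aaa => aa => a

aa->a; ba->b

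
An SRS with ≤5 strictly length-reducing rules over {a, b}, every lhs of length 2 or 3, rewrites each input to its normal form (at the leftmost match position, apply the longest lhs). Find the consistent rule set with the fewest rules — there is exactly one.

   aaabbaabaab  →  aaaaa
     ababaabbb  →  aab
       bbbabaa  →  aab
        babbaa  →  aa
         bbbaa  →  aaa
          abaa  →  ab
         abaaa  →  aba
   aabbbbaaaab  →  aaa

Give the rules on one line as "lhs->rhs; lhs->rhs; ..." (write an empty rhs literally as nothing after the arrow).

  | aaabbaabaab => aaaaabaab => aaaaabb => aaaaa
  | ababaabbb => abaabbb => abbbb => aab
  | bbbabaa => aabaa => aab
  | babbaa => bbaa => aa

baa->b; bab->b; bb->; bbb->a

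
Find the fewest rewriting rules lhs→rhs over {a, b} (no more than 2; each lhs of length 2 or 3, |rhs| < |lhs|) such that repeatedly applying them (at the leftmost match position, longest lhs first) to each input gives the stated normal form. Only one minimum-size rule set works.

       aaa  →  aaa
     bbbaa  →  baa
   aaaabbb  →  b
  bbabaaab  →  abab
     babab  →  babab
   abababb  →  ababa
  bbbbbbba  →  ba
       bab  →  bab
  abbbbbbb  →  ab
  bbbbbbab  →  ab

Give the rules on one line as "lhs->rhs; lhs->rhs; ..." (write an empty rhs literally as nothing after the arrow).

  | aaa
  | bbbaa => baa
  | aaaabbb => aabbb => bbb => b
  | bbabaaab => abaaab => abab

aab->b; bb->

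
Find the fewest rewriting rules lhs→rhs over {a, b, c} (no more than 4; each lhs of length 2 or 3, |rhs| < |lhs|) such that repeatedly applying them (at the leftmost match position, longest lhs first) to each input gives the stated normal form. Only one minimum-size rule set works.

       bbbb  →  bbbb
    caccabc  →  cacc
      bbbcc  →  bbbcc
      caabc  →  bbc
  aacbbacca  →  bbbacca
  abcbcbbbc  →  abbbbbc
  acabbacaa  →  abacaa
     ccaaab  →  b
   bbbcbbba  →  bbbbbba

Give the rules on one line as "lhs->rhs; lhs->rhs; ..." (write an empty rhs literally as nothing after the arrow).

  | bbbb
  | caccabc => cacc
  | bbbcc
  | caabc => cbbc => bbc

aab->bb; cab->; cb->b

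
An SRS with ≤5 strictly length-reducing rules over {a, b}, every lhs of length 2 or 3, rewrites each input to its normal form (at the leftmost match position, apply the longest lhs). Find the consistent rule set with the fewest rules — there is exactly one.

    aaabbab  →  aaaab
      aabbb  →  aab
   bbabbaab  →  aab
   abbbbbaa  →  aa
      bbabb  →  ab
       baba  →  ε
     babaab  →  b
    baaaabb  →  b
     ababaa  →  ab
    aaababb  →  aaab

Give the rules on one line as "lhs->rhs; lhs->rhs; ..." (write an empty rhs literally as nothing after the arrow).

ba->; baa->b; bb->b; bba->ab

  | aaabbab => aaaabb => aaaab
  | aabbb => aabb => aab
  | bbabbaab => abbbaab => abbaab => aabab => aab
  | abbbbbaa => abbbbaa => abbbaa => abbaa => aaba => aa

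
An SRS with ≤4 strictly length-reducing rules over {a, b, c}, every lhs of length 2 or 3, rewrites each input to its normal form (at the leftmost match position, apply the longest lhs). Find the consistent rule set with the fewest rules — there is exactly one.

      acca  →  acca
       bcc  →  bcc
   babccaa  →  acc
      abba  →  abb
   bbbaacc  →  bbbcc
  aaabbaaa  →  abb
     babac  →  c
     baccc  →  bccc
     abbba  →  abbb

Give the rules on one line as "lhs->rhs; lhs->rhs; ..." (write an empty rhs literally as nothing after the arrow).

aa->; ba->b; bab->a

  | acca
  | bcc
  | babccaa => accaa => acc
  | abba => abb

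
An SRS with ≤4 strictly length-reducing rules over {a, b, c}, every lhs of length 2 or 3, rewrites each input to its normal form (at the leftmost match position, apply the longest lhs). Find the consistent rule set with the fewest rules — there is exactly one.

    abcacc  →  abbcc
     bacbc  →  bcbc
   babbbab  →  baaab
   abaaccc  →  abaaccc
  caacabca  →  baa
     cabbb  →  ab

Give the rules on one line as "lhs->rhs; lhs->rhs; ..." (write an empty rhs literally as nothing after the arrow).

acb->cb; bbb->a; ca->b

  | abcacc => abbcc
  | bacbc => bcbc
  | babbbab => baaab
  | abaaccc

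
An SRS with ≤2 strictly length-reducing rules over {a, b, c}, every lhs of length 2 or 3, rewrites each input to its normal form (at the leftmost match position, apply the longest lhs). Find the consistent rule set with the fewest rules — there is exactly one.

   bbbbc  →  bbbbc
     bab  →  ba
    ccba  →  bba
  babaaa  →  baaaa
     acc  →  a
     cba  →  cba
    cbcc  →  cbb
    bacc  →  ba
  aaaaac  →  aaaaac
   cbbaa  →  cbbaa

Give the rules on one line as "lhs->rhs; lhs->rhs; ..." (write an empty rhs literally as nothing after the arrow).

  | bbbbc
  | bab => ba
  | ccba => bba
  | babaaa => baaaa

ab->a; cc->b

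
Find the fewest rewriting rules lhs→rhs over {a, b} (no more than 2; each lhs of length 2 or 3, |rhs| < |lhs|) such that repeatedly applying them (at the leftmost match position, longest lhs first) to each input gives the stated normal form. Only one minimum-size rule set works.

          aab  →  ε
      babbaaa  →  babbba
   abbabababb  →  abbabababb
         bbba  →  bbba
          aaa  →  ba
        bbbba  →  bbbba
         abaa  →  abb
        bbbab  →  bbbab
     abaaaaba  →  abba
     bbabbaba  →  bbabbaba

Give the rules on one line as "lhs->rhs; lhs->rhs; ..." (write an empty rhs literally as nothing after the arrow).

  | aab => ε
  | babbaaa => babbba
  | abbabababb
  | bbba

aa->b; aab->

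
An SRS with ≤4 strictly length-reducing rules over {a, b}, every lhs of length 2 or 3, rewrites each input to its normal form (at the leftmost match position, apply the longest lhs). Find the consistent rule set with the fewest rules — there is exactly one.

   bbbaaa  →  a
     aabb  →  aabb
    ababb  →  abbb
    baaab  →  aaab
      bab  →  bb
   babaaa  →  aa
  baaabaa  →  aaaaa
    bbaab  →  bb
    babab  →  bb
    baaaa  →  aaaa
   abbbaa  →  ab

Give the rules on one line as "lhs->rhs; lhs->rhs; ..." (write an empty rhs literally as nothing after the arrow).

ba->a; bab->bb; bba->b

  | bbbaaa => bbaa => ba => a
  | aabb
  | ababb => abbb
  | baaab => aaab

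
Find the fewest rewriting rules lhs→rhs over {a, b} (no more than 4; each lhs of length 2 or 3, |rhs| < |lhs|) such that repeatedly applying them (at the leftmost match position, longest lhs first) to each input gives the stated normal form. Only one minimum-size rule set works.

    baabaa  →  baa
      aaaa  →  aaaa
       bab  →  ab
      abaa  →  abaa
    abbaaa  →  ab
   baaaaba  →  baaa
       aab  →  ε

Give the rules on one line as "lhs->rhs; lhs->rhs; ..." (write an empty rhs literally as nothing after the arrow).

aab->; bab->ab; bb->b; bba->bb

  | baabaa => baa
  | aaaa
  | bab => ab
  | abaa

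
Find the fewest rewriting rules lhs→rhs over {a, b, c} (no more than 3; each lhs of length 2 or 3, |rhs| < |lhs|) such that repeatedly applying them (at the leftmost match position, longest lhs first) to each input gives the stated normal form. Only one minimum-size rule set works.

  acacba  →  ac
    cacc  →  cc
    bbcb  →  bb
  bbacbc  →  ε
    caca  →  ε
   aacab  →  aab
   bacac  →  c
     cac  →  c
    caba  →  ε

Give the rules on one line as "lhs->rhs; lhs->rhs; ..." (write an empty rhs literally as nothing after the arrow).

  | acacba => acba => ac
  | cacc => cc
  | bbcb => bb
  | bbacbc => bcbc => bc => ε

ba->; bc->; ca->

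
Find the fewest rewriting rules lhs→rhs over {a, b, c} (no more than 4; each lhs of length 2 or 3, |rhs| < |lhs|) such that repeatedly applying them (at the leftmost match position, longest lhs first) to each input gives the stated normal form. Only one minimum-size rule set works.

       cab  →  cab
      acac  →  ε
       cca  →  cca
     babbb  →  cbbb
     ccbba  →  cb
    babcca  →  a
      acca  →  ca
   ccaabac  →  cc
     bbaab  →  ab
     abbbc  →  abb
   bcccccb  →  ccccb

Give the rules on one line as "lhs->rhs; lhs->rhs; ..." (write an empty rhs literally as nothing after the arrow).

ac->; ba->c; bc->; cbc->b

  | cab
  | acac => ac => ε
  | cca
  | babbb => cbbb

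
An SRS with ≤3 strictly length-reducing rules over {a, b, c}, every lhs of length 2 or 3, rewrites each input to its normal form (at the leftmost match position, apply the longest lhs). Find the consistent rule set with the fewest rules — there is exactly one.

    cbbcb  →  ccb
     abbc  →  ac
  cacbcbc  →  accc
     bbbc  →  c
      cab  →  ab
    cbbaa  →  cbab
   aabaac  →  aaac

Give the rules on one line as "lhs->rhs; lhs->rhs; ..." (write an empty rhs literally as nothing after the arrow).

baa->ab; bc->c; ca->a

  | cbbcb => cbcb => ccb
  | abbc => abc => ac
  | cacbcbc => acbcbc => accbc => accc
  | bbbc => bbc => bc => c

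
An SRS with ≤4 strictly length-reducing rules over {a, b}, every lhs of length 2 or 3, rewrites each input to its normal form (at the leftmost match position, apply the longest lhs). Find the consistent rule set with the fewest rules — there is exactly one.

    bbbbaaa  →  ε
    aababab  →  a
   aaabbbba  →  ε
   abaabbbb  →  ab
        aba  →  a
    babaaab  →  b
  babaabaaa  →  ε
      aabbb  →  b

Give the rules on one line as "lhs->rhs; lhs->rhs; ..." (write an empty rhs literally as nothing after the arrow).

  | bbbbaaa => abbaaa => aaaaa => baaa => baa => ba => ε
  | aababab => bbabab => aabab => bbab => aab => bb => a
  | aaabbbba => babbbba => bbbba => abba => aaa => ba => ε
  | abaabbbb => ababbbb => abbbb => aabb => bbb => ab

aa->b; ba->; baa->ba; bb->a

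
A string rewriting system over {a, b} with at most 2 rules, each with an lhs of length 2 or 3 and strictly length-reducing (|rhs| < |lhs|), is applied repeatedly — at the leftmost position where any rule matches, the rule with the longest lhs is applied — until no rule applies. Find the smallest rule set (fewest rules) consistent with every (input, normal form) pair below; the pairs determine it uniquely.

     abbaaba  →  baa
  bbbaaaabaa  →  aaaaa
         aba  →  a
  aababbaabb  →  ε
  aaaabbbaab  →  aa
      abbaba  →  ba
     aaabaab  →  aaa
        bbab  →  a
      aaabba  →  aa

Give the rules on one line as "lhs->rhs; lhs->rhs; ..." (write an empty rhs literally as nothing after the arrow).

  | abbaaba => baaba => baa
  | bbbaaaabaa => abaaaabaa => aaaabaa => aaaaa
  | aba => a
  | aababbaabb => aabbaabb => abaabb => aabb => ab => ε

ab->; bb->a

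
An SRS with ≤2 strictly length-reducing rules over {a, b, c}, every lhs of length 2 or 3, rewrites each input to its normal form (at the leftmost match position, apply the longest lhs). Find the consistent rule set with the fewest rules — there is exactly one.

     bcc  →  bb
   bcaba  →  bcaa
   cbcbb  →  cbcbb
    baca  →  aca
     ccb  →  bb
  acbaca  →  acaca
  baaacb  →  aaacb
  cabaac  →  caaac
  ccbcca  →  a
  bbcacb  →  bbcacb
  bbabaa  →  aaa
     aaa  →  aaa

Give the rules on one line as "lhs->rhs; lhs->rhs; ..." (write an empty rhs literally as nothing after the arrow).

ba->a; cc->b

  | bcc => bb
  | bcaba => bcaa
  | cbcbb
  | baca => aca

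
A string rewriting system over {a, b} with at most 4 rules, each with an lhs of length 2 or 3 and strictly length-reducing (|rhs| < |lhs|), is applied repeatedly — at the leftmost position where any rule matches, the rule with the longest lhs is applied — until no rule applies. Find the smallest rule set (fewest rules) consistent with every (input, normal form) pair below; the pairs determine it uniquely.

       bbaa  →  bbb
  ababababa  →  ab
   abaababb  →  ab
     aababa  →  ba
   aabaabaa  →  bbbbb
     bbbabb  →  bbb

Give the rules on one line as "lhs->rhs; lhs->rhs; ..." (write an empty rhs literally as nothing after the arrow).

  | bbaa => bbb
  | ababababa => abbababa => abababa => abbaba => ababa => abba => aba => ab
  | abaababb => abababb => abbabb => ababb => abbb => abb => ab
  | aababa => bbaba => ba

aa->b; aba->ab; abb->ab; bab->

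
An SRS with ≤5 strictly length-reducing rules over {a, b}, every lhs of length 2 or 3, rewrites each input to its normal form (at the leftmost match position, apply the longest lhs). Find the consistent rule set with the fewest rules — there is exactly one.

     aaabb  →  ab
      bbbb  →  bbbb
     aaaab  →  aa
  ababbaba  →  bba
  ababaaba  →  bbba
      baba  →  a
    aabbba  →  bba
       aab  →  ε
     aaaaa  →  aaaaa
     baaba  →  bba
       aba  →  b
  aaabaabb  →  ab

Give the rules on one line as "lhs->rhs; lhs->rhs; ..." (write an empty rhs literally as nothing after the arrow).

aab->; aba->b; baa->b; bab->

  | aaabb => ab
  | bbbb
  | aaaab => aa
  | ababbaba => bbbaba => bba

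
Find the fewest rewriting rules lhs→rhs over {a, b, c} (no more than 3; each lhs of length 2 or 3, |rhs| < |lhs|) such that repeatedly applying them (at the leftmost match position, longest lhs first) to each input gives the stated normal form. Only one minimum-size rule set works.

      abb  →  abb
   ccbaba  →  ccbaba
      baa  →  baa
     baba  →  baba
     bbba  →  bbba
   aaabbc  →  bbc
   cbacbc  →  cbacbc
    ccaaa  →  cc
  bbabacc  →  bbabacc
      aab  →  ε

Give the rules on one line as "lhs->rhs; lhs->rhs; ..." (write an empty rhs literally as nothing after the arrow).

  | abb
  | ccbaba
  | baa
  | baba

aaa->; aab->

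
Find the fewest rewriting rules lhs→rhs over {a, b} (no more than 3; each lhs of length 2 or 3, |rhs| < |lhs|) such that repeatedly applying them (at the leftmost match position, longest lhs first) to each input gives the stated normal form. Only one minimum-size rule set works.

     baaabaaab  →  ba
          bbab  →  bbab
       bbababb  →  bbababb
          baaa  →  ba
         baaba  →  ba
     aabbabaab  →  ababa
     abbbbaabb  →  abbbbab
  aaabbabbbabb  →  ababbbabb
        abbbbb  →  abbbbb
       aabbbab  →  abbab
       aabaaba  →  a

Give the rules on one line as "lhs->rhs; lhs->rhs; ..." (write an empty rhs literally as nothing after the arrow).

  | baaabaaab => baabaaab => baaaab => baaab => baab => ba
  | bbab
  | bbababb
  | baaa => baa => ba

aa->a; aab->a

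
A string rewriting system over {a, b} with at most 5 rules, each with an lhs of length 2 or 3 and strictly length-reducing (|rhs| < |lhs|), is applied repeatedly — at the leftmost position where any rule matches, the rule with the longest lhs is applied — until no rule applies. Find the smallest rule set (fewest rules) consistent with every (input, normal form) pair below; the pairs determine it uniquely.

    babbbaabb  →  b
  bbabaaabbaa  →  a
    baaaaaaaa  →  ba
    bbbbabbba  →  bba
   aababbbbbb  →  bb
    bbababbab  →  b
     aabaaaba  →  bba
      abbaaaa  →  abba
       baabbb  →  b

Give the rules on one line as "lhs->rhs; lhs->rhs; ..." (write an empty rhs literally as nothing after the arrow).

aa->a; aab->b; bab->aa; bbb->aa

  | babbbaabb => aabbaabb => bbaabb => bbbb => aab => b
  | bbabaaabbaa => baaaaabbaa => baaaabbaa => baaabbaa => baabbaa => bbbaa => aaaa => aaa => aa => a
  | baaaaaaaa => baaaaaaa => baaaaaa => baaaaa => baaaa => baaa => baa => ba
  | bbbbabbba => aababbba => babbba => aabba => bba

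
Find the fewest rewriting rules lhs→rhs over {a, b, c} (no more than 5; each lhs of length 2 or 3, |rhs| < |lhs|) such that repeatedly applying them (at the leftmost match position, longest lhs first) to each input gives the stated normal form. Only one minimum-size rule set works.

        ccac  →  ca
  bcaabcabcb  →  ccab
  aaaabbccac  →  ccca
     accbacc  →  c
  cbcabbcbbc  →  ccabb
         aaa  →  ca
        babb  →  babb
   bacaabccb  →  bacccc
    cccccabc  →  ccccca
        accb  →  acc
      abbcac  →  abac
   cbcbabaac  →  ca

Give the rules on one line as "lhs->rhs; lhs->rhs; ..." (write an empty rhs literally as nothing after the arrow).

  | ccac => ca
  | bcaabcabcb => aabcabcb => cbcabcb => ccabcb => ccab
  | aaaabbccac => caabbccac => ccbbccac => ccbccac => ccccac => ccca
  | accbacc => accacc => acac => aa => c

aa->c; bc->; cac->a; cb->c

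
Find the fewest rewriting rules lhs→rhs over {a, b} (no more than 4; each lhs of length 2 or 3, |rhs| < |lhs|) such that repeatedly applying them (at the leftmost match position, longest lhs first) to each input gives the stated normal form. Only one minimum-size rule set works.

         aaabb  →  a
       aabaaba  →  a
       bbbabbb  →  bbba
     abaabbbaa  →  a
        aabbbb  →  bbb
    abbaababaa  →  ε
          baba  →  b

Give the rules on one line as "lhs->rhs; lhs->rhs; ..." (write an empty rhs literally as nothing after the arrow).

  | aaabb => abb => ab => a
  | aabaaba => aaba => a
  | bbbabbb => bbbabb => bbbab => bbba
  | abaabbbaa => aaabbbaa => abbbaa => abbaa => abaa => aaa => a

aa->; aab->; ab->a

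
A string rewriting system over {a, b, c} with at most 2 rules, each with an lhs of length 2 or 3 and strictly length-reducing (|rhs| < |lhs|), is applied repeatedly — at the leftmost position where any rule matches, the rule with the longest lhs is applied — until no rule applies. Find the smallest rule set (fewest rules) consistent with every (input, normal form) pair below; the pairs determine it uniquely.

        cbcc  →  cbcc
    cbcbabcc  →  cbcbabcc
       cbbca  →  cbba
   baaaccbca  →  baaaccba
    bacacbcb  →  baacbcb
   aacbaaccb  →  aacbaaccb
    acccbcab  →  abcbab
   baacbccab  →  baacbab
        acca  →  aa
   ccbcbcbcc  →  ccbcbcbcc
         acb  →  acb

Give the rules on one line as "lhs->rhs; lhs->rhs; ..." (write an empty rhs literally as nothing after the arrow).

ca->a; ccc->bc

  | cbcc
  | cbcbabcc
  | cbbca => cbba
  | baaaccbca => baaaccba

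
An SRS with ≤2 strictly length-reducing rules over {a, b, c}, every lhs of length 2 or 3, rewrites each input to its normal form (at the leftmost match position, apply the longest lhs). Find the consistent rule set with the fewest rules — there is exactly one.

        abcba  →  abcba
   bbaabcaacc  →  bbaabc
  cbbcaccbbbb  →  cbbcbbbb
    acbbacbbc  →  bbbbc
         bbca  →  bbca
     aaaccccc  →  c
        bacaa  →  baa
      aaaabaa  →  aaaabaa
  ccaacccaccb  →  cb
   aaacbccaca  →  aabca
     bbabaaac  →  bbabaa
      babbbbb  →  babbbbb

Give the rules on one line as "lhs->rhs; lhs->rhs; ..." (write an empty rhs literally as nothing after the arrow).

ac->; cc->c

  | abcba
  | bbaabcaacc => bbaabcac => bbaabc
  | cbbcaccbbbb => cbbccbbbb => cbbcbbbb
  | acbbacbbc => bbacbbc => bbbbc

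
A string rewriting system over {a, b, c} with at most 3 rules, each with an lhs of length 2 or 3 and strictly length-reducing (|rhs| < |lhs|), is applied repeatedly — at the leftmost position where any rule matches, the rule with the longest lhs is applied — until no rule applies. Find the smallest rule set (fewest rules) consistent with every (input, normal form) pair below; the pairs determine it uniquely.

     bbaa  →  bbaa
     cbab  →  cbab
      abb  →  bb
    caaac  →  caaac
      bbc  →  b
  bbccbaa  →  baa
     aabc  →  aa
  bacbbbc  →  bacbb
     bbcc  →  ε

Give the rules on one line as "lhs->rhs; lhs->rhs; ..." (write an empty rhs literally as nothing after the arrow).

abb->bb; bc->

  | bbaa
  | cbab
  | abb => bb
  | caaac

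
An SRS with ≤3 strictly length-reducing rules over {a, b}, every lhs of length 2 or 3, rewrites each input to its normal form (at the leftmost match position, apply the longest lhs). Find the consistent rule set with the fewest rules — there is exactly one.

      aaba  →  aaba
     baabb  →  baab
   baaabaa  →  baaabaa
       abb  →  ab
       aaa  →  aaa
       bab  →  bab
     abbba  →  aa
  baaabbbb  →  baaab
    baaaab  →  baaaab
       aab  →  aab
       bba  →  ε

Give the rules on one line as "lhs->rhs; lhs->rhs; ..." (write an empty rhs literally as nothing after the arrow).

  | aaba
  | baabb => baab
  | baaabaa
  | abb => ab

bb->b; bba->; bbb->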